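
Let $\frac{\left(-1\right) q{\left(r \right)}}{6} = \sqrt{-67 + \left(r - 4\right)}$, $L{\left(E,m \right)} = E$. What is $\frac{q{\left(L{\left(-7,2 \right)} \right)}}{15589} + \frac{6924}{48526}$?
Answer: $\frac{3462}{24263} - \frac{6 i \sqrt{78}}{15589} \approx 0.14269 - 0.0033992 i$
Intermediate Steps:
$q{\left(r \right)} = - 6 \sqrt{-71 + r}$ ($q{\left(r \right)} = - 6 \sqrt{-67 + \left(r - 4\right)} = - 6 \sqrt{-67 + \left(-4 + r\right)} = - 6 \sqrt{-71 + r}$)
$\frac{q{\left(L{\left(-7,2 \right)} \right)}}{15589} + \frac{6924}{48526} = \frac{\left(-6\right) \sqrt{-71 - 7}}{15589} + \frac{6924}{48526} = - 6 \sqrt{-78} \cdot \frac{1}{15589} + 6924 \cdot \frac{1}{48526} = - 6 i \sqrt{78} \cdot \frac{1}{15589} + \frac{3462}{24263} = - \frac{6 i \sqrt{78}}{15589} + \frac{3462}{24263} = \frac{3462}{24263} - \frac{6 i \sqrt{78}}{15589}$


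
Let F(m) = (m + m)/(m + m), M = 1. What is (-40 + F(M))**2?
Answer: 1521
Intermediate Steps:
F(m) = 1 (F(m) = (2*m)/((2*m)) = (2*m)*(1/(2*m)) = 1)
(-40 + F(M))**2 = (-40 + 1)**2 = (-39)**2 = 1521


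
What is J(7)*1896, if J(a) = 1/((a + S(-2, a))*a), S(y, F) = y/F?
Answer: 1896/47 ≈ 40.340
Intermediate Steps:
J(a) = 1/(a*(a - 2/a)) (J(a) = 1/((a - 2/a)*a) = 1/(a*(a - 2/a)))
J(7)*1896 = 1896/(-2 + 7**2) = 1896/(-2 + 49) = 1896/47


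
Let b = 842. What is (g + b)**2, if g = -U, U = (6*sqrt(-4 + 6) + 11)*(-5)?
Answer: 806409 + 53820*sqrt(2) ≈ 8.8252e+5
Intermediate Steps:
U = -55 - 30*sqrt(2) (U = (6*sqrt(2) + 11)*(-5) = (11 + 6*sqrt(2))*(-5) = -55 - 30*sqrt(2) ≈ -97.426)
g = 55 + 30*sqrt(2) (g = -(-55 - 30*sqrt(2)) = 55 + 30*sqrt(2) ≈ 97.426)
(g + b)**2 = ((55 + 30*sqrt(2)) + 842)**2 = (897 + 30*sqrt(2))**2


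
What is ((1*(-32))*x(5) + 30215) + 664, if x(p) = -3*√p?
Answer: 30879 + 96*√5 ≈ 31094.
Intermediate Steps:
((1*(-32))*x(5) + 30215) + 664 = ((1*(-32))*(-3*√5) + 30215) + 664 = (-(-96)*√5 + 30215) + 664 = (96*√5 + 30215) + 664 = (30215 + 96*√5) + 664 = 30879 + 96*√5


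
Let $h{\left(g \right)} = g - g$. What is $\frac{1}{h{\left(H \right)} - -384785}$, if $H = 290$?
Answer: $\frac{1}{384785} \approx 2.5989 \cdot 10^{-6}$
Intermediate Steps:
$h{\left(g \right)} = 0$
$\frac{1}{h{\left(H \right)} - -384785} = \frac{1}{0 - -384785} = \frac{1}{0 + 384785} = \frac{1}{384785}$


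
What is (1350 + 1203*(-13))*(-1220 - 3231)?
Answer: 63600339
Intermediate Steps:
(1350 + 1203*(-13))*(-1220 - 3231) = (1350 - 15639)*(-4451) = -14289*(-4451) = 63600339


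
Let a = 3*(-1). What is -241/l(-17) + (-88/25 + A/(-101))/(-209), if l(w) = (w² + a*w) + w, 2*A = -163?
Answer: -13154633/17942650 ≈ -0.73315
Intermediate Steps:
A = -163/2 (A = (½)*(-163) = -163/2 ≈ -81.500)
a = -3
l(w) = w² - 2*w (l(w) = (w² - 3*w) + w = w² - 2*w)
-241/l(-17) + (-88/25 + A/(-101))/(-209) = -241*(-1/(17*(-2 - 17))) + (-88/25 - 163/2/(-101))/(-209) = -241/((-17*(-19))) + (-88*1/25 - 163/2*(-1/101))*(-1/209) = -241/323 + (-88/25 + 163/202)*(-1/209) = -241*1/323 - 13701/5050*(-1/209) = -241/323 + 13701/1055450 = -13154633/17942650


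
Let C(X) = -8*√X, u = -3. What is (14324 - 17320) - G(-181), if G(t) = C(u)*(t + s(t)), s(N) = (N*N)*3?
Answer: -2996 + 784816*I*√3 ≈ -2996.0 + 1.3593e+6*I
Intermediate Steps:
s(N) = 3*N² (s(N) = N²*3 = 3*N²)
G(t) = -8*I*√3*(t + 3*t²) (G(t) = (-8*I*√3)*(t + 3*t²) = -8*I*√3*(t + 3*t²))
(14324 - 17320) - G(-181) = (14324 - 17320) - 8*I*(-181)*√3*(-1 - 3*(-181)) = -2996 - 8*I*(-181)*√3*(-1 + 543) = -2996 - 8*I*(-181)*√3*542 = -2996 - (-784816)*I*√3 = -2996 + 784816*I*√3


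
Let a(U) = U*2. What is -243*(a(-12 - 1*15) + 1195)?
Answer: -277263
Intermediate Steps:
a(U) = 2*U
-243*(a(-12 - 1*15) + 1195) = -243*(2*(-12 - 1*15) + 1195) = -243*(2*(-12 - 15) + 1195) = -243*(2*(-27) + 1195) = -243*(-54 + 1195) = -243*1141 = -277263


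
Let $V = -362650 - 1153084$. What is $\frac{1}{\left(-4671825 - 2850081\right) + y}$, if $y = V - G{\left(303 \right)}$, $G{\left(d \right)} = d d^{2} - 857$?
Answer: $- \frac{1}{36854910} \approx -2.7133 \cdot 10^{-8}$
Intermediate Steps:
$V = -1515734$
$G{\left(d \right)} = -857 + d^{3}$ ($G{\left(d \right)} = d^{3} - 857 = -857 + d^{3}$)
$y = -29333004$ ($y = -1515734 - \left(-857 + 303^{3}\right) = -1515734 - \left(-857 + 27818127\right) = -1515734 - 27817270 = -29333004$)
$\frac{1}{\left(-4671825 - 2850081\right) + y} = \frac{1}{\left(-4671825 - 2850081\right) - 29333004} = \frac{1}{-7521906 - 29333004} = \frac{1}{-36854910} = - \frac{1}{36854910}$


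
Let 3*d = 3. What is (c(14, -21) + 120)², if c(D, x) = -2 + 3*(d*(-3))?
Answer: 11881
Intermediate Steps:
d = 1 (d = (⅓)*3 = 1)
c(D, x) = -11 (c(D, x) = -2 + 3*(1*(-3)) = -2 + 3*(-3) = -2 - 9 = -11)
(c(14, -21) + 120)² = (-11 + 120)² = 109² = 11881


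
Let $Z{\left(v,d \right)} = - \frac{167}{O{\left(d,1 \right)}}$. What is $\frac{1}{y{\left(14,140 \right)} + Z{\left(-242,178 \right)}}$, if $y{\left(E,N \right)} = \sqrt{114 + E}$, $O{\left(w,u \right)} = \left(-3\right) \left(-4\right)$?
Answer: $- \frac{2004}{9457} - \frac{1152 \sqrt{2}}{9457} \approx -0.38418$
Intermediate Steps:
$O{\left(w,u \right)} = 12$
$Z{\left(v,d \right)} = - \frac{167}{12}$
$\frac{1}{y{\left(14,140 \right)} + Z{\left(-242,178 \right)}} = \frac{1}{\sqrt{114 + 14} - \frac{167}{12}} = \frac{1}{\sqrt{128} - \frac{167}{12}} = \frac{1}{8 \sqrt{2} - \frac{167}{12}} = \frac{1}{- \frac{167}{12} + 8 \sqrt{2}}$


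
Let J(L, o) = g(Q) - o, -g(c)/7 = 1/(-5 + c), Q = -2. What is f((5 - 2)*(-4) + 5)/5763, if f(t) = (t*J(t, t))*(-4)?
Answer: 224/5763 ≈ 0.038869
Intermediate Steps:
g(c) = -7/(-5 + c)
J(L, o) = 1 - o (J(L, o) = -7/(-5 - 2) - o = -7/(-7) - o = -7*(-⅐) - o = 1 - o)
f(t) = -4*t*(1 - t) (f(t) = (t*(1 - t))*(-4) = -4*t*(1 - t))
f((5 - 2)*(-4) + 5)/5763 = (4*((5 - 2)*(-4) + 5)*(-1 + ((5 - 2)*(-4) + 5)))/5763 = (4*(3*(-4) + 5)*(-1 + (3*(-4) + 5)))*(1/5763) = (4*(-12 + 5)*(-1 + (-12 + 5)))*(1/5763) = (4*(-7)*(-1 - 7))*(1/5763) = (4*(-7)*(-8))*(1/5763) = 224*(1/5763) = 224/5763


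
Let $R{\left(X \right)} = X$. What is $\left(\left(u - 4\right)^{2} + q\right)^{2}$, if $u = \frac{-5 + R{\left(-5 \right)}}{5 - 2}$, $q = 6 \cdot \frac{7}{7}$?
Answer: $\frac{289444}{81} \approx 3573.4$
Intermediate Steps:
$q = 6$ ($q = 6 \cdot 7 \cdot \frac{1}{7} = 6 \cdot 1 = 6$)
$u = - \frac{10}{3}$ ($u = \frac{-5 - 5}{5 - 2} = - \frac{10}{3} \approx -3.3333$)
$\left(\left(u - 4\right)^{2} + q\right)^{2} = \left(\left(- \frac{10}{3} - 4\right)^{2} + 6\right)^{2} = \left(\left(- \frac{22}{3}\right)^{2} + 6\right)^{2} = \left(\frac{484}{9} + 6\right)^{2} = \left(\frac{538}{9}\right)^{2} = \frac{289444}{81}$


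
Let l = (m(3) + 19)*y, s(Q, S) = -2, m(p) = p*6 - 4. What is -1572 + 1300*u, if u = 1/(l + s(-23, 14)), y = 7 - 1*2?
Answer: -254936/163 ≈ -1564.0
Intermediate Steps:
m(p) = -4 + 6*p (m(p) = 6*p - 4 = -4 + 6*p)
y = 5 (y = 7 - 2 = 5)
l = 165 (l = ((-4 + 6*3) + 19)*5 = ((-4 + 18) + 19)*5 = (14 + 19)*5 = 33*5 = 165)
u = 1/163 (u = 1/(165 - 2) = 1/163 ≈ 0.0061350)
-1572 + 1300*u = -1572 + 1300*(1/163) = -1572 + 1300/163 = -254936/163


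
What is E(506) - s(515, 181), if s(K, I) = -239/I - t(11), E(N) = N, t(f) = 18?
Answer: 95083/181 ≈ 525.32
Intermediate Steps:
s(K, I) = -18 - 239/I (s(K, I) = -239/I - 1*18 = -239/I - 18 = -18 - 239/I)
E(506) - s(515, 181) = 506 - (-18 - 239/181) = 506 - 1*(-3497/181) = 506 + 3497/181 = 95083/181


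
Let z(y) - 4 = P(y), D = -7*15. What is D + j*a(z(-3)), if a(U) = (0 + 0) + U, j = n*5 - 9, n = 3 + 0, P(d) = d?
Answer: -99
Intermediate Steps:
D = -105
n = 3
z(y) = 4 + y
j = 6 (j = 3*5 - 9 = 15 - 9 = 6)
a(U) = U (a(U) = 0 + U = U)
D + j*a(z(-3)) = -105 + 6*(4 - 3) = -105 + 6*1 = -105 + 6 = -99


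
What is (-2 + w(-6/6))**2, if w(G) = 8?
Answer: 36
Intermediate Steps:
(-2 + w(-6/6))**2 = (-2 + 8)**2 = 6**2 = 36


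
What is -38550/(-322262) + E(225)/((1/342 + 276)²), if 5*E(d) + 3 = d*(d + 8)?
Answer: 1846677556382223/7178417026629095 ≈ 0.25725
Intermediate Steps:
E(d) = -⅗ + d*(8 + d)/5 (E(d) = -⅗ + (d*(d + 8))/5 = -⅗ + (d*(8 + d))/5 = -⅗ + d*(8 + d)/5)
-38550/(-322262) + E(225)/((1/342 + 276)²) = -38550/(-322262) + (-⅗ + (⅕)*225² + (8/5)*225)/((1/342 + 276)²) = -38550*(-1/322262) + (-⅗ + (⅕)*50625 + 360)/((1/342 + 276)²) = 19275/161131 + (-⅗ + 10125 + 360)/((94393/342)²) = 19275/161131 + 52422/(5*(8910038449/116964)) = 19275/161131 + (52422/5)*(116964/8910038449) = 19275/161131 + 6131486808/44550192245 = 1846677556382223/7178417026629095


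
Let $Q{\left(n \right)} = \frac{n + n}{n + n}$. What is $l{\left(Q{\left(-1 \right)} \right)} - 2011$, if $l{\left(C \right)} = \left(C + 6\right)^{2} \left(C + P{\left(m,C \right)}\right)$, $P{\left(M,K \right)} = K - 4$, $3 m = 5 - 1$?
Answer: $-2109$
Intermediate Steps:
$Q{\left(n \right)} = 1$ ($Q{\left(n \right)} = \frac{2 n}{2 n} = 2 n \frac{1}{2 n} = 1$)
$m = \frac{4}{3}$ ($m = \frac{5 - 1}{3} = \frac{1}{3} \cdot 4 = \frac{4}{3} \approx 1.3333$)
$P{\left(M,K \right)} = -4 + K$
$l{\left(C \right)} = \left(6 + C\right)^{2} \left(-4 + 2 C\right)$ ($l{\left(C \right)} = \left(C + 6\right)^{2} \left(C + \left(-4 + C\right)\right) = \left(6 + C\right)^{2} \left(-4 + 2 C\right)$)
$l{\left(Q{\left(-1 \right)} \right)} - 2011 = 2 \left(6 + 1\right)^{2} \left(-2 + 1\right) - 2011 = 2 \cdot 7^{2} \left(-1\right) - 2011 = 2 \cdot 49 \left(-1\right) - 2011 = -98 - 2011 = -2109$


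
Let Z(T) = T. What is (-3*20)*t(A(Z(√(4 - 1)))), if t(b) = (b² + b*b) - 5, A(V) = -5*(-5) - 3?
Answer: -57780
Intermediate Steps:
A(V) = 22 (A(V) = 25 - 3 = 22)
t(b) = -5 + 2*b² (t(b) = (b² + b²) - 5 = 2*b² - 5 = -5 + 2*b²)
(-3*20)*t(A(Z(√(4 - 1)))) = (-3*20)*(-5 + 2*22²) = -60*(-5 + 2*484) = -60*(-5 + 968) = -60*963 = -57780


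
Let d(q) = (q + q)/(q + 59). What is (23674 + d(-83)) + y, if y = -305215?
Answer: -3378409/12 ≈ -2.8153e+5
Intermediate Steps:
d(q) = 2*q/(59 + q) (d(q) = (2*q)/(59 + q) = 2*q/(59 + q))
(23674 + d(-83)) + y = (23674 + 2*(-83)/(59 - 83)) - 305215 = (23674 + 2*(-83)/(-24)) - 305215 = (23674 + 2*(-83)*(-1/24)) - 305215 = (23674 + 83/12) - 305215 = 284171/12 - 305215 = -3378409/12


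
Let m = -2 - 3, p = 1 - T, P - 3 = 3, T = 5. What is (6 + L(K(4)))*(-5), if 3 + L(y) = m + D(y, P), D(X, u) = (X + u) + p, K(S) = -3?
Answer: 15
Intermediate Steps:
P = 6 (P = 3 + 3 = 6)
p = -4 (p = 1 - 1*5 = 1 - 5 = -4)
D(X, u) = -4 + X + u (D(X, u) = (X + u) - 4 = -4 + X + u)
m = -5
L(y) = -6 + y (L(y) = -3 + (-5 + (-4 + y + 6)) = -3 + (-5 + (2 + y)) = -3 + (-3 + y) = -6 + y)
(6 + L(K(4)))*(-5) = (6 + (-6 - 3))*(-5) = (6 - 9)*(-5) = -3*(-5) = 15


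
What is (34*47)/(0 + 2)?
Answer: 799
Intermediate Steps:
(34*47)/(0 + 2) = 1598/2 = 1598*(1/2) = 799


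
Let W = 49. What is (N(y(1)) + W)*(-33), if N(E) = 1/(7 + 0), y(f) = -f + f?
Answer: -11352/7 ≈ -1621.7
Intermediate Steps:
y(f) = 0
N(E) = 1/7
(N(y(1)) + W)*(-33) = (1/7 + 49)*(-33) = (344/7)*(-33) = -11352/7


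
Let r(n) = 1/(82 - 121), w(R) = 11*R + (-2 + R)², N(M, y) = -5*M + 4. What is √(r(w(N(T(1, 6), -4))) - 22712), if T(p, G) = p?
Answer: I*√34544991/39 ≈ 150.71*I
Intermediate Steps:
N(M, y) = 4 - 5*M
w(R) = (-2 + R)² + 11*R
r(n) = -1/39 (r(n) = 1/(-39) = -1/39)
√(r(w(N(T(1, 6), -4))) - 22712) = √(-1/39 - 22712) = √(-885769/39) = I*√34544991/39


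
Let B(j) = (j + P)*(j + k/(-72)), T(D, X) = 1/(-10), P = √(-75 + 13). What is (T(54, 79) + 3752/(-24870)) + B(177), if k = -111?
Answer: 3143729569/99480 + 4285*I*√62/24 ≈ 31602.0 + 1405.8*I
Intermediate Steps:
P = I*√62 (P = √(-62) = I*√62 ≈ 7.874*I)
T(D, X) = -⅒
B(j) = (37/24 + j)*(j + I*√62) (B(j) = (j + I*√62)*(j - 111/(-72)) = (j + I*√62)*(j - 111*(-1/72)) = (j + I*√62)*(j + 37/24) = (j + I*√62)*(37/24 + j) = (37/24 + j)*(j + I*√62))
(T(54, 79) + 3752/(-24870)) + B(177) = (-⅒ + 3752/(-24870)) + (177² + (37/24)*177 + 37*I*√62/24 + I*177*√62) = (-⅒ + 3752*(-1/24870)) + (31329 + 2183/8 + 37*I*√62/24 + 177*I*√62) = (-⅒ - 1876/12435) + (252815/8 + 4285*I*√62/24) = -6239/24870 + (252815/8 + 4285*I*√62/24) = 3143729569/99480 + 4285*I*√62/24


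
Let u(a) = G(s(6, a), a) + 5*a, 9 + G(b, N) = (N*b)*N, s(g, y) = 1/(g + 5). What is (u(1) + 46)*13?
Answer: 6019/11 ≈ 547.18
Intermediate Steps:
s(g, y) = 1/(5 + g)
G(b, N) = -9 + b*N² (G(b, N) = -9 + (N*b)*N = -9 + b*N²)
u(a) = -9 + 5*a + a²/11 (u(a) = (-9 + a²/(5 + 6)) + 5*a = (-9 + a²/11) + 5*a = -9 + 5*a + a²/11)
(u(1) + 46)*13 = ((-9 + 5*1 + (1/11)*1²) + 46)*13 = ((-9 + 5 + (1/11)*1) + 46)*13 = ((-9 + 5 + 1/11) + 46)*13 = (-43/11 + 46)*13 = (463/11)*13 = 6019/11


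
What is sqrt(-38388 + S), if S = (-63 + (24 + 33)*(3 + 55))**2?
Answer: sqrt(10478661) ≈ 3237.1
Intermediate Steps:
S = 10517049 (S = (-63 + 57*58)**2 = (-63 + 3306)**2 = 3243**2 = 10517049)
sqrt(-38388 + S) = sqrt(-38388 + 10517049) = sqrt(10478661)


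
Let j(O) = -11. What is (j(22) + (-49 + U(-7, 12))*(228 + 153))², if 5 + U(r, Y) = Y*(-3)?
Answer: 1176558601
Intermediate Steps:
U(r, Y) = -5 - 3*Y (U(r, Y) = -5 + Y*(-3) = -5 - 3*Y)
(j(22) + (-49 + U(-7, 12))*(228 + 153))² = (-11 + (-49 + (-5 - 3*12))*(228 + 153))² = (-11 + (-49 + (-5 - 36))*381)² = (-11 + (-49 - 41)*381)² = (-11 - 90*381)² = (-11 - 34290)² = (-34301)² = 1176558601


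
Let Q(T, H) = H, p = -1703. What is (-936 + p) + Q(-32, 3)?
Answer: -2636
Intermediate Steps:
(-936 + p) + Q(-32, 3) = (-936 - 1703) + 3 = -2639 + 3 = -2636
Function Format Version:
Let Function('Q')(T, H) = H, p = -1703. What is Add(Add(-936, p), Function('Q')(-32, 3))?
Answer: -2636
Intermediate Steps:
Add(Add(-936, p), Function('Q')(-32, 3)) = Add(Add(-936, -1703), 3) = Add(-2639, 3) = -2636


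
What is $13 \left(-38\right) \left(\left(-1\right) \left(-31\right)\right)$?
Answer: $-15314$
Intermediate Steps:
$13 \left(-38\right) \left(\left(-1\right) \left(-31\right)\right) = \left(-494\right) 31 = -15314$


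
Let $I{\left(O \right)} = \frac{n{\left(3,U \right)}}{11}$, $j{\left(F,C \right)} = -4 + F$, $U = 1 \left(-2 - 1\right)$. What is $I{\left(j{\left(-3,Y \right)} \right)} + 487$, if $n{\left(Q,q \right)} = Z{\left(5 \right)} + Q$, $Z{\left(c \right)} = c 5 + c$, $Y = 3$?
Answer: $490$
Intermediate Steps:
$U = -3$ ($U = 1 \left(-3\right) = -3$)
$Z{\left(c \right)} = 6 c$ ($Z{\left(c \right)} = 5 c + c = 6 c$)
$n{\left(Q,q \right)} = 30 + Q$ ($n{\left(Q,q \right)} = 6 \cdot 5 + Q = 30 + Q$)
$I{\left(O \right)} = 3$ ($I{\left(O \right)} = \frac{30 + 3}{11} = 33 \cdot \frac{1}{11} = 3$)
$I{\left(j{\left(-3,Y \right)} \right)} + 487 = 3 + 487 = 490$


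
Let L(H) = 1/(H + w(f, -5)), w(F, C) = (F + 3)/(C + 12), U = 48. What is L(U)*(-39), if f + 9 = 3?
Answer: -91/111 ≈ -0.81982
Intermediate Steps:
f = -6 (f = -9 + 3 = -6)
w(F, C) = (3 + F)/(12 + C)
L(H) = 1/(-3/7 + H) (L(H) = 1/(H + (3 - 6)/(12 - 5)) = 1/(H - 3/7) = 1/(-3/7 + H))
L(U)*(-39) = (7/(-3 + 7*48))*(-39) = (7/(-3 + 336))*(-39) = (7/333)*(-39) = -91/111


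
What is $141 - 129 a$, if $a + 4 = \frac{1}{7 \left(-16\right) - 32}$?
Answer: $\frac{31579}{48} \approx 657.9$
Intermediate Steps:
$a = - \frac{577}{144}$ ($a = -4 + \frac{1}{7 \left(-16\right) - 32} = -4 + \frac{1}{-112 - 32} = -4 + \frac{1}{-144} = -4 - \frac{1}{144} = - \frac{577}{144} \approx -4.0069$)
$141 - 129 a = 141 - - \frac{24811}{48} = 141 + \frac{24811}{48} = \frac{31579}{48}$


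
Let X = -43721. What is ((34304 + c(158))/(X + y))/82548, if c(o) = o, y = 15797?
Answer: -17231/1152535176 ≈ -1.4951e-5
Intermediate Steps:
((34304 + c(158))/(X + y))/82548 = ((34304 + 158)/(-43721 + 15797))/82548 = (34462/(-27924))*(1/82548) = (34462*(-1/27924))*(1/82548) = -17231/13962*1/82548 = -17231/1152535176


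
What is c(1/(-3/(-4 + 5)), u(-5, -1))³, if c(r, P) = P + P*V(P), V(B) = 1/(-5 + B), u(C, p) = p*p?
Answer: 27/64 ≈ 0.42188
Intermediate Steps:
u(C, p) = p²
c(r, P) = P + P/(-5 + P)
c(1/(-3/(-4 + 5)), u(-5, -1))³ = ((-1)²*(-4 + (-1)²)/(-5 + (-1)²))³ = (1*(-4 + 1)/(-5 + 1))³ = (1*(-3)/(-4))³ = (1*(-¼)*(-3))³ = (¾)³ = 27/64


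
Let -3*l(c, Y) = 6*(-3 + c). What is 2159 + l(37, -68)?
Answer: 2091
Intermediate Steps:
l(c, Y) = 6 - 2*c (l(c, Y) = -2*(-3 + c) = -(-18 + 6*c)/3 = 6 - 2*c)
2159 + l(37, -68) = 2159 + (6 - 2*37) = 2159 + (6 - 74) = 2159 - 68 = 2091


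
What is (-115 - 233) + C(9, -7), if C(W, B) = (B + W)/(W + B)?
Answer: -347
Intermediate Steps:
C(W, B) = 1 (C(W, B) = (B + W)/(B + W) = 1)
(-115 - 233) + C(9, -7) = (-115 - 233) + 1 = -348 + 1 = -347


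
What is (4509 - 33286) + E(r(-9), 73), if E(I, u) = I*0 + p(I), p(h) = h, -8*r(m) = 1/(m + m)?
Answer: -4143887/144 ≈ -28777.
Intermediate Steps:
r(m) = -1/(16*m) (r(m) = -1/(8*(m + m)) = -1/(2*m)/8 = -1/(16*m))
E(I, u) = I (E(I, u) = I*0 + I = 0 + I = I)
(4509 - 33286) + E(r(-9), 73) = (4509 - 33286) - 1/16/(-9) = -28777 - 1/16*(-1/9) = -28777 + 1/144 = -4143887/144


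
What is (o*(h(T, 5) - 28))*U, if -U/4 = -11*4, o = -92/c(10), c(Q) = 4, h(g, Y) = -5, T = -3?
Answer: 133584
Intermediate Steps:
o = -23 (o = -92/4 = -92*¼ = -23)
U = 176 (U = -(-44)*4 = -4*(-44) = 176)
(o*(h(T, 5) - 28))*U = -23*(-5 - 28)*176 = -23*(-33)*176 = 759*176 = 133584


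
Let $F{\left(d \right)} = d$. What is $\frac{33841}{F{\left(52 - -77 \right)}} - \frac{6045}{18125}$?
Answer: $\frac{2849248}{10875} \approx 262.0$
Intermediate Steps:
$\frac{33841}{F{\left(52 - -77 \right)}} - \frac{6045}{18125} = \frac{33841}{52 - -77} - \frac{6045}{18125} = \frac{33841}{52 + 77} - \frac{1209}{3625} = \frac{33841}{129} - \frac{1209}{3625} = 33841 \cdot \frac{1}{129} - \frac{1209}{3625} = \frac{787}{3} - \frac{1209}{3625} = \frac{2849248}{10875}$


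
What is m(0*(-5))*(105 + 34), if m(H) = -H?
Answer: 0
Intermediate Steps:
m(0*(-5))*(105 + 34) = (-0*(-5))*(105 + 34) = -1*0*139 = 0*139 = 0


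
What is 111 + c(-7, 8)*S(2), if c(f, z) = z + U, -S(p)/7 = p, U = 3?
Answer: -43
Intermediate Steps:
S(p) = -7*p
c(f, z) = 3 + z (c(f, z) = z + 3 = 3 + z)
111 + c(-7, 8)*S(2) = 111 + (3 + 8)*(-7*2) = 111 + 11*(-14) = 111 - 154 = -43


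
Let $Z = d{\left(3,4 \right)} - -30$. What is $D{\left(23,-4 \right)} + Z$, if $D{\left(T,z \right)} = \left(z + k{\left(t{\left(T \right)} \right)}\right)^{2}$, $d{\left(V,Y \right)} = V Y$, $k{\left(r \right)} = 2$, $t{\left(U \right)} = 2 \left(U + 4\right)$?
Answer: $46$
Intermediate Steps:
$t{\left(U \right)} = 8 + 2 U$ ($t{\left(U \right)} = 2 \left(4 + U\right) = 8 + 2 U$)
$D{\left(T,z \right)} = \left(2 + z\right)^{2}$ ($D{\left(T,z \right)} = \left(z + 2\right)^{2} = \left(2 + z\right)^{2}$)
$Z = 42$ ($Z = 3 \cdot 4 - -30 = 12 + 30 = 42$)
$D{\left(23,-4 \right)} + Z = \left(2 - 4\right)^{2} + 42 = \left(-2\right)^{2} + 42 = 4 + 42 = 46$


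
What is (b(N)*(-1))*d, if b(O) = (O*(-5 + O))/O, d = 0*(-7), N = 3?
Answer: 0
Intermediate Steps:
d = 0
b(O) = -5 + O
(b(N)*(-1))*d = ((-5 + 3)*(-1))*0 = -2*(-1)*0 = 2*0 = 0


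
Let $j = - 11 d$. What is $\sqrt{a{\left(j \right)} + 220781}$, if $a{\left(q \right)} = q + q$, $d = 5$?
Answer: $3 \sqrt{24519} \approx 469.76$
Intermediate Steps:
$j = -55$ ($j = \left(-11\right) 5 = -55$)
$a{\left(q \right)} = 2 q$
$\sqrt{a{\left(j \right)} + 220781} = \sqrt{2 \left(-55\right) + 220781} = \sqrt{-110 + 220781} = \sqrt{220671} = 3 \sqrt{24519}$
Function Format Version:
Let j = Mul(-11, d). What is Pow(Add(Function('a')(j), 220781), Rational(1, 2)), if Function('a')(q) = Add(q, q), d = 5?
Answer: Mul(3, Pow(24519, Rational(1, 2))) ≈ 469.76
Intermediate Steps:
j = -55 (j = Mul(-11, 5) = -55)
Function('a')(q) = Mul(2, q)
Pow(Add(Function('a')(j), 220781), Rational(1, 2)) = Pow(Add(Mul(2, -55), 220781), Rational(1, 2)) = Pow(Add(-110, 220781), Rational(1, 2)) = Pow(220671, Rational(1, 2)) = Mul(3, Pow(24519, Rational(1, 2)))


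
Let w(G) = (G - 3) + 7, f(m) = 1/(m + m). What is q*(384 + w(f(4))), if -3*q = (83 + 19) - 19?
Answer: -85905/8 ≈ -10738.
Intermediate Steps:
f(m) = 1/(2*m)
q = -83/3 (q = -((83 + 19) - 19)/3 = -(102 - 19)/3 = -⅓*83 = -83/3 ≈ -27.667)
w(G) = 4 + G (w(G) = (-3 + G) + 7 = 4 + G)
q*(384 + w(f(4))) = -83*(384 + (4 + (½)/4))/3 = -83*(384 + (4 + (½)*(¼)))/3 = -83*(384 + (4 + ⅛))/3 = -83*(384 + 33/8)/3 = -83/3*3105/8 = -85905/8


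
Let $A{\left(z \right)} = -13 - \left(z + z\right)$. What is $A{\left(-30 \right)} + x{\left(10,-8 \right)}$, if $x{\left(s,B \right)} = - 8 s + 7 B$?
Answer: $-89$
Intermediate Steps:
$A{\left(z \right)} = -13 - 2 z$
$A{\left(-30 \right)} + x{\left(10,-8 \right)} = \left(-13 - -60\right) + \left(\left(-8\right) 10 + 7 \left(-8\right)\right) = \left(-13 + 60\right) - 136 = 47 - 136 = -89$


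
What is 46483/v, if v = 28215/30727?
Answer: 1428283141/28215 ≈ 50621.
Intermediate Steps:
v = 28215/30727 (v = 28215*(1/30727) = 28215/30727 ≈ 0.91825)
46483/v = 46483/(28215/30727) = 46483*(30727/28215) = 1428283141/28215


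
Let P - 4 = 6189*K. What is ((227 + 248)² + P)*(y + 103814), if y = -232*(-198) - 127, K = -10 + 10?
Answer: 33759287867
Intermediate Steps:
K = 0
y = 45809 (y = 45936 - 127 = 45809)
P = 4 (P = 4 + 6189*0 = 4 + 0 = 4)
((227 + 248)² + P)*(y + 103814) = ((227 + 248)² + 4)*(45809 + 103814) = (475² + 4)*149623 = (225625 + 4)*149623 = 225629*149623 = 33759287867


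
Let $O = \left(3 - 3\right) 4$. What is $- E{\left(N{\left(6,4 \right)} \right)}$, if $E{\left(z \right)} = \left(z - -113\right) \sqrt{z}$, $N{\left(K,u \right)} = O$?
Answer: $0$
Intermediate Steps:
$O = 0$ ($O = 0 \cdot 4 = 0$)
$N{\left(K,u \right)} = 0$
$E{\left(z \right)} = \sqrt{z} \left(113 + z\right)$ ($E{\left(z \right)} = \left(z + 113\right) \sqrt{z} = \left(113 + z\right) \sqrt{z} = \sqrt{z} \left(113 + z\right)$)
$- E{\left(N{\left(6,4 \right)} \right)} = - \sqrt{0} \left(113 + 0\right) = - 0 \cdot 113 = \left(-1\right) 0 = 0$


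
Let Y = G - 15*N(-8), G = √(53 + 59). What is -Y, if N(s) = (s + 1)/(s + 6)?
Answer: 105/2 - 4*√7 ≈ 41.917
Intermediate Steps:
N(s) = (1 + s)/(6 + s)
G = 4*√7 (G = √112 = 4*√7 ≈ 10.583)
Y = -105/2 + 4*√7 (Y = 4*√7 - 15*(1 - 8)/(6 - 8) = 4*√7 - 15*(-7)/(-2) = 4*√7 - (-15)*(-7)/2 = 4*√7 - 15*7/2 = 4*√7 - 105/2 = -105/2 + 4*√7 ≈ -41.917)
-Y = -(-105/2 + 4*√7) = 105/2 - 4*√7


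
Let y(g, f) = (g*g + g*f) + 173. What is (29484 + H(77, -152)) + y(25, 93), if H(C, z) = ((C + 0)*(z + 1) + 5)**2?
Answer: 135103491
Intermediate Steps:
y(g, f) = 173 + g**2 + f*g (y(g, f) = (g**2 + f*g) + 173 = 173 + g**2 + f*g)
H(C, z) = (5 + C*(1 + z))**2 (H(C, z) = (C*(1 + z) + 5)**2 = (5 + C*(1 + z))**2)
(29484 + H(77, -152)) + y(25, 93) = (29484 + (5 + 77 + 77*(-152))**2) + (173 + 25**2 + 93*25) = (29484 + (5 + 77 - 11704)**2) + (173 + 625 + 2325) = (29484 + (-11622)**2) + 3123 = (29484 + 135070884) + 3123 = 135100368 + 3123 = 135103491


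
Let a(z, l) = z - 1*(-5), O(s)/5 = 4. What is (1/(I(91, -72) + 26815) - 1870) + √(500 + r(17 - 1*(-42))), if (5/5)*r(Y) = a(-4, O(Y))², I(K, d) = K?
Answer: -50314219/26906 + √501 ≈ -1847.6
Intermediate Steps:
O(s) = 20 (O(s) = 5*4 = 20)
a(z, l) = 5 + z (a(z, l) = z + 5 = 5 + z)
r(Y) = 1 (r(Y) = (5 - 4)² = 1² = 1)
(1/(I(91, -72) + 26815) - 1870) + √(500 + r(17 - 1*(-42))) = (1/(91 + 26815) - 1870) + √(500 + 1) = (1/26906 - 1870) + √501 = -50314219/26906 + √501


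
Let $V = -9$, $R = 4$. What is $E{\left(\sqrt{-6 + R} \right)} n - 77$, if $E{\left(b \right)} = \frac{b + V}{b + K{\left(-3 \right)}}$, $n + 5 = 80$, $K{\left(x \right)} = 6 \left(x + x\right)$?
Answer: $- \frac{37748}{649} - \frac{2025 i \sqrt{2}}{1298} \approx -58.163 - 2.2063 i$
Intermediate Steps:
$K{\left(x \right)} = 12 x$ ($K{\left(x \right)} = 6 \cdot 2 x = 12 x$)
$n = 75$ ($n = -5 + 80 = 75$)
$E{\left(b \right)} = \frac{-9 + b}{-36 + b}$ ($E{\left(b \right)} = \frac{b - 9}{b + 12 \left(-3\right)} = \frac{-9 + b}{b - 36} = \frac{-9 + b}{-36 + b}$)
$E{\left(\sqrt{-6 + R} \right)} n - 77 = \frac{-9 + \sqrt{-6 + 4}}{-36 + \sqrt{-6 + 4}} \cdot 75 - 77 = \frac{-9 + \sqrt{-2}}{-36 + \sqrt{-2}} \cdot 75 - 77 = \frac{-9 + i \sqrt{2}}{-36 + i \sqrt{2}} \cdot 75 - 77 = \frac{75 \left(-9 + i \sqrt{2}\right)}{-36 + i \sqrt{2}} - 77 = -77 + \frac{75 \left(-9 + i \sqrt{2}\right)}{-36 + i \sqrt{2}}$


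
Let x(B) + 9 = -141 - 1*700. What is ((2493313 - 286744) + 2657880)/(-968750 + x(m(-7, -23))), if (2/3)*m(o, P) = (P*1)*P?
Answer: -1621483/323200 ≈ -5.0170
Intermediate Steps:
m(o, P) = 3*P²/2 (m(o, P) = 3*((P*1)*P)/2 = 3*(P*P)/2 = 3*P²/2)
x(B) = -850 (x(B) = -9 + (-141 - 1*700) = -9 + (-141 - 700) = -9 - 841 = -850)
((2493313 - 286744) + 2657880)/(-968750 + x(m(-7, -23))) = ((2493313 - 286744) + 2657880)/(-968750 - 850) = (2206569 + 2657880)/(-969600) = 4864449*(-1/969600) = -1621483/323200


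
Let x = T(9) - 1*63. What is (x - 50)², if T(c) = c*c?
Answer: 1024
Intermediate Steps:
T(c) = c²
x = 18 (x = 9² - 1*63 = 81 - 63 = 18)
(x - 50)² = (18 - 50)² = (-32)² = 1024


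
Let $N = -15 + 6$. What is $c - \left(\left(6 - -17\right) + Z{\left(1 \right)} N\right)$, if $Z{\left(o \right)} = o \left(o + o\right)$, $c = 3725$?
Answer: $3720$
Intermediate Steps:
$Z{\left(o \right)} = 2 o^{2}$ ($Z{\left(o \right)} = o 2 o = 2 o^{2}$)
$N = -9$
$c - \left(\left(6 - -17\right) + Z{\left(1 \right)} N\right) = 3725 - \left(\left(6 - -17\right) + 2 \cdot 1^{2} \left(-9\right)\right) = 3725 - \left(\left(6 + 17\right) + 2 \cdot 1 \left(-9\right)\right) = 3725 - \left(23 + 2 \left(-9\right)\right) = 3725 - \left(23 - 18\right) = 3725 - 5 = 3720$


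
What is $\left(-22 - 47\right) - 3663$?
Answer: $-3732$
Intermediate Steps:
$\left(-22 - 47\right) - 3663 = -69 - 3663 = -3732$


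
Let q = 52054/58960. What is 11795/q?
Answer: 347716600/26027 ≈ 13360.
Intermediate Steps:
q = 26027/29480 (q = 52054*(1/58960) = 26027/29480 ≈ 0.88287)
11795/q = 11795/(26027/29480) = 11795*(29480/26027) = 347716600/26027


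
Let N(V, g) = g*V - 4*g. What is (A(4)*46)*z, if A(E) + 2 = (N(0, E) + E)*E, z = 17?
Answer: -39100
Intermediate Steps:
N(V, g) = -4*g + V*g (N(V, g) = V*g - 4*g = -4*g + V*g)
A(E) = -2 - 3*E² (A(E) = -2 + (E*(-4 + 0) + E)*E = -2 + (E*(-4) + E)*E = -2 + (-4*E + E)*E = -2 + (-3*E)*E = -2 - 3*E²)
(A(4)*46)*z = ((-2 - 3*4²)*46)*17 = ((-2 - 3*16)*46)*17 = ((-2 - 48)*46)*17 = -50*46*17 = -2300*17 = -39100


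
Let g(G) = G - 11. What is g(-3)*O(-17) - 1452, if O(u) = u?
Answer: -1214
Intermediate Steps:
g(G) = -11 + G
g(-3)*O(-17) - 1452 = (-11 - 3)*(-17) - 1452 = -14*(-17) - 1452 = 238 - 1452 = -1214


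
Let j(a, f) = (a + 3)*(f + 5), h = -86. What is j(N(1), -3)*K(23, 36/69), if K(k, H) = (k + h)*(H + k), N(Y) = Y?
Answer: -272664/23 ≈ -11855.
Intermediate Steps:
j(a, f) = (3 + a)*(5 + f)
K(k, H) = (-86 + k)*(H + k) (K(k, H) = (k - 86)*(H + k) = (-86 + k)*(H + k))
j(N(1), -3)*K(23, 36/69) = (15 + 3*(-3) + 5*1 + 1*(-3))*(23² - 3096/69 - 86*23 + (36/69)*23) = (15 - 9 + 5 - 3)*(529 - 3096/69 - 1978 + (36*(1/69))*23) = 8*(529 - 86*12/23 - 1978 + (12/23)*23) = 8*(529 - 1032/23 - 1978 + 12) = 8*(-34083/23) = -272664/23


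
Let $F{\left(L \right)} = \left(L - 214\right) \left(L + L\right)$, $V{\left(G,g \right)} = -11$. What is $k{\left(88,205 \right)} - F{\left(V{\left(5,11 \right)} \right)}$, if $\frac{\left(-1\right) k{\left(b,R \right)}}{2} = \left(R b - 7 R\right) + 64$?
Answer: $-38288$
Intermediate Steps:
$k{\left(b,R \right)} = -128 + 14 R - 2 R b$ ($k{\left(b,R \right)} = - 2 \left(\left(R b - 7 R\right) + 64\right) = - 2 \left(\left(- 7 R + R b\right) + 64\right) = - 2 \left(64 - 7 R + R b\right) = -128 + 14 R - 2 R b$)
$F{\left(L \right)} = 2 L \left(-214 + L\right)$ ($F{\left(L \right)} = \left(-214 + L\right) 2 L = 2 L \left(-214 + L\right)$)
$k{\left(88,205 \right)} - F{\left(V{\left(5,11 \right)} \right)} = \left(-128 + 14 \cdot 205 - 410 \cdot 88\right) - 2 \left(-11\right) \left(-214 - 11\right) = \left(-128 + 2870 - 36080\right) - 2 \left(-11\right) \left(-225\right) = -33338 - 4950 = -38288$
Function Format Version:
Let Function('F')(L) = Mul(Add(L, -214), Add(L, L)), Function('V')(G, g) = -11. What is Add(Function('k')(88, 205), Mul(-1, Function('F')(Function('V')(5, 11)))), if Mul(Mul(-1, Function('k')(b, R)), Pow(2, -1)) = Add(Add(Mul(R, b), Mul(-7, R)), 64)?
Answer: -38288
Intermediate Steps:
Function('k')(b, R) = Add(-128, Mul(14, R), Mul(-2, R, b)) (Function('k')(b, R) = Mul(-2, Add(Add(Mul(R, b), Mul(-7, R)), 64)) = Mul(-2, Add(Add(Mul(-7, R), Mul(R, b)), 64)) = Mul(-2, Add(64, Mul(-7, R), Mul(R, b))) = Add(-128, Mul(14, R), Mul(-2, R, b)))
Function('F')(L) = Mul(2, L, Add(-214, L)) (Function('F')(L) = Mul(Add(-214, L), Mul(2, L)) = Mul(2, L, Add(-214, L)))
Add(Function('k')(88, 205), Mul(-1, Function('F')(Function('V')(5, 11)))) = Add(Add(-128, Mul(14, 205), Mul(-2, 205, 88)), Mul(-1, Mul(2, -11, Add(-214, -11)))) = Add(Add(-128, 2870, -36080), Mul(-1, Mul(2, -11, -225))) = Add(-33338, Mul(-1, 4950)) = Add(-33338, -4950) = -38288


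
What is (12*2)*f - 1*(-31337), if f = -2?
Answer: 31289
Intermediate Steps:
(12*2)*f - 1*(-31337) = (12*2)*(-2) - 1*(-31337) = 24*(-2) + 31337 = -48 + 31337 = 31289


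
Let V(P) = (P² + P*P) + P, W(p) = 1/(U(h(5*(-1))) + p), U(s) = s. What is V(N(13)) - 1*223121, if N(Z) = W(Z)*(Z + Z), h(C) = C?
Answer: -1784773/8 ≈ -2.2310e+5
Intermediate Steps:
W(p) = 1/(-5 + p) (W(p) = 1/(5*(-1) + p) = 1/(-5 + p))
N(Z) = 2*Z/(-5 + Z) (N(Z) = (Z + Z)/(-5 + Z) = (2*Z)/(-5 + Z) = 2*Z/(-5 + Z))
V(P) = P + 2*P² (V(P) = (P² + P²) + P = 2*P² + P = P + 2*P²)
V(N(13)) - 1*223121 = (2*13/(-5 + 13))*(1 + 2*(2*13/(-5 + 13))) - 1*223121 = (2*13/8)*(1 + 2*(2*13/8)) - 223121 = (2*13*(⅛))*(1 + 2*(2*13*(⅛))) - 223121 = 13*(1 + 2*(13/4))/4 - 223121 = 13*(1 + 13/2)/4 - 223121 = (13/4)*(15/2) - 223121 = 195/8 - 223121 = -1784773/8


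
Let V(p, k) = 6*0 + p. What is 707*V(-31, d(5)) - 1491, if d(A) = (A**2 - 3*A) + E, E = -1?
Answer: -23408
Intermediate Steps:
d(A) = -1 + A**2 - 3*A (d(A) = (A**2 - 3*A) - 1 = -1 + A**2 - 3*A)
V(p, k) = p (V(p, k) = 0 + p = p)
707*V(-31, d(5)) - 1491 = 707*(-31) - 1491 = -21917 - 1491 = -23408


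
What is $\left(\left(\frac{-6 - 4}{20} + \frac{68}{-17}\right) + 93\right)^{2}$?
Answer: $\frac{31329}{4} \approx 7832.3$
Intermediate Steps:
$\left(\left(\frac{-6 - 4}{20} + \frac{68}{-17}\right) + 93\right)^{2} = \left(\left(\left(-6 - 4\right) \frac{1}{20} + 68 \left(- \frac{1}{17}\right)\right) + 93\right)^{2} = \left(\left(\left(-10\right) \frac{1}{20} - 4\right) + 93\right)^{2} = \left(\left(- \frac{1}{2} - 4\right) + 93\right)^{2} = \left(- \frac{9}{2} + 93\right)^{2} = \left(\frac{177}{2}\right)^{2} = \frac{31329}{4}$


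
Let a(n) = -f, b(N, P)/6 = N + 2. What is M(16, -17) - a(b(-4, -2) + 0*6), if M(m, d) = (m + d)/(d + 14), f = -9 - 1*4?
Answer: -38/3 ≈ -12.667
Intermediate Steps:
f = -13 (f = -9 - 4 = -13)
b(N, P) = 12 + 6*N (b(N, P) = 6*(N + 2) = 6*(2 + N) = 12 + 6*N)
M(m, d) = (d + m)/(14 + d)
a(n) = 13 (a(n) = -1*(-13) = 13)
M(16, -17) - a(b(-4, -2) + 0*6) = (-17 + 16)/(14 - 17) - 1*13 = -1/(-3) - 13 = -1/3*(-1) - 13 = 1/3 - 13 = -38/3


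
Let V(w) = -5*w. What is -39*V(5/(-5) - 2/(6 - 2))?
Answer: -585/2 ≈ -292.50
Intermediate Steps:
-39*V(5/(-5) - 2/(6 - 2)) = -(-195)*(5/(-5) - 2/(6 - 2)) = -(-195)*(5*(-1/5) - 2/4) = -(-195)*(-1 - 2*1/4) = -(-195)*(-1 - 1/2) = -(-195)*(-3)/2 = -39*15/2 = -585/2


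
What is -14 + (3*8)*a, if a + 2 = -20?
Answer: -542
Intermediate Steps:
a = -22 (a = -2 - 20 = -22)
-14 + (3*8)*a = -14 + (3*8)*(-22) = -14 + 24*(-22) = -14 - 528 = -542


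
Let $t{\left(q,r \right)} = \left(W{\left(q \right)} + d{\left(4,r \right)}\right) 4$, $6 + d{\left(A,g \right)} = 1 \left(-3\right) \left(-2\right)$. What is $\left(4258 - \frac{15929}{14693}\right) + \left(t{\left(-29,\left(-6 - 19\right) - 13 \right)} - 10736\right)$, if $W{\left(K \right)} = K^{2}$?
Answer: $- \frac{45769931}{14693} \approx -3115.1$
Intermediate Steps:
$d{\left(A,g \right)} = 0$ ($d{\left(A,g \right)} = -6 + 1 \left(-3\right) \left(-2\right) = -6 - -6 = -6 + 6 = 0$)
$t{\left(q,r \right)} = 4 q^{2}$ ($t{\left(q,r \right)} = \left(q^{2} + 0\right) 4 = q^{2} \cdot 4 = 4 q^{2}$)
$\left(4258 - \frac{15929}{14693}\right) + \left(t{\left(-29,\left(-6 - 19\right) - 13 \right)} - 10736\right) = \left(4258 - \frac{15929}{14693}\right) + \left(4 \left(-29\right)^{2} - 10736\right) = \left(4258 - \frac{15929}{14693}\right) + \left(4 \cdot 841 - 10736\right) = \left(4258 - \frac{15929}{14693}\right) + \left(3364 - 10736\right) = \frac{62546865}{14693} - 7372 = - \frac{45769931}{14693}$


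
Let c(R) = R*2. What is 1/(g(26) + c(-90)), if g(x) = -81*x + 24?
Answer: -1/2262 ≈ -0.00044209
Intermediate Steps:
c(R) = 2*R
g(x) = 24 - 81*x
1/(g(26) + c(-90)) = 1/((24 - 81*26) + 2*(-90)) = 1/((24 - 2106) - 180) = 1/(-2082 - 180) = 1/(-2262) = -1/2262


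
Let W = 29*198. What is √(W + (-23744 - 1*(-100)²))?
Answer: I*√28002 ≈ 167.34*I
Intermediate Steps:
W = 5742
√(W + (-23744 - 1*(-100)²)) = √(5742 + (-23744 - 1*(-100)²)) = √(5742 + (-23744 - 1*10000)) = √(5742 + (-23744 - 10000)) = √(5742 - 33744) = √(-28002) = I*√28002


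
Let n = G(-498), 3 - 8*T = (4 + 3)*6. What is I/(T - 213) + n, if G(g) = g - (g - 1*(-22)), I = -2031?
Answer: -7366/581 ≈ -12.678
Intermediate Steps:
T = -39/8 (T = 3/8 - (4 + 3)*6/8 = 3/8 - 7*6/8 = 3/8 - 1/8*42 = 3/8 - 21/4 = -39/8 ≈ -4.8750)
G(g) = -22 (G(g) = g - (g + 22) = g - (22 + g) = g + (-22 - g) = -22)
n = -22
I/(T - 213) + n = -2031/(-39/8 - 213) - 22 = -2031/(-1743/8) - 22 = -2031*(-8/1743) - 22 = 5416/581 - 22 = -7366/581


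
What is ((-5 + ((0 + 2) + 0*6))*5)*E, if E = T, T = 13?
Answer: -195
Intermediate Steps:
E = 13
((-5 + ((0 + 2) + 0*6))*5)*E = ((-5 + ((0 + 2) + 0*6))*5)*13 = ((-5 + (2 + 0))*5)*13 = ((-5 + 2)*5)*13 = -3*5*13 = -15*13 = -195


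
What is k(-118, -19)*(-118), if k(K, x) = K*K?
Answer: -1643032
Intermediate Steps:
k(K, x) = K²
k(-118, -19)*(-118) = (-118)²*(-118) = 13924*(-118) = -1643032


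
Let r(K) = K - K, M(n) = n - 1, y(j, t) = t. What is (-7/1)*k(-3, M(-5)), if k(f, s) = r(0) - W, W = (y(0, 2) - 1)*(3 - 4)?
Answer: -7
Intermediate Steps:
M(n) = -1 + n
r(K) = 0
W = -1 (W = (2 - 1)*(3 - 4) = 1*(-1) = -1)
k(f, s) = 1 (k(f, s) = 0 - 1*(-1) = 0 + 1 = 1)
(-7/1)*k(-3, M(-5)) = (-7/1)*1 = (1*(-7))*1 = -7*1 = -7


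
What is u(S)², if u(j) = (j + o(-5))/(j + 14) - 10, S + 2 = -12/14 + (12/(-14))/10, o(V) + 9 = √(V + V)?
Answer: 6124898/49923 - 300160*I*√10/149769 ≈ 122.69 - 6.3377*I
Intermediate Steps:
o(V) = -9 + √2*√V (o(V) = -9 + √(V + V) = -9 + √(2*V) = -9 + √2*√V)
S = -103/35 (S = -2 + (-12/14 + (12/(-14))/10) = -2 + (-12*1/14 + (12*(-1/14))*(⅒)) = -2 + (-6/7 - 6/7*⅒) = -2 + (-6/7 - 3/35) = -2 - 33/35 = -103/35 ≈ -2.9429)
u(j) = -10 + (-9 + j + I*√10)/(14 + j) (u(j) = (j + (-9 + √2*√(-5)))/(j + 14) - 10 = (j + (-9 + √2*(I*√5)))/(14 + j) - 10 = (j + (-9 + I*√10))/(14 + j) - 10 = (-9 + j + I*√10)/(14 + j) - 10 = -10 + (-9 + j + I*√10)/(14 + j))
u(S)² = ((-149 - 9*(-103/35) + I*√10)/(14 - 103/35))² = ((-149 + 927/35 + I*√10)/(387/35))² = (35*(-4288/35 + I*√10)/387)² = (-4288/387 + 35*I*√10/387)²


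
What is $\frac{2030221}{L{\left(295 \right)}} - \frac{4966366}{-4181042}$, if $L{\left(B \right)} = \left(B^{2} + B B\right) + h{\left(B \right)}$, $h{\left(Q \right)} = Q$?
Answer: $\frac{4677150175276}{364471883745} \approx 12.833$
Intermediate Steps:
$L{\left(B \right)} = B + 2 B^{2}$ ($L{\left(B \right)} = \left(B^{2} + B B\right) + B = \left(B^{2} + B^{2}\right) + B = 2 B^{2} + B = B + 2 B^{2}$)
$\frac{2030221}{L{\left(295 \right)}} - \frac{4966366}{-4181042} = \frac{2030221}{295 \left(1 + 2 \cdot 295\right)} - \frac{4966366}{-4181042} = \frac{2030221}{295 \left(1 + 590\right)} - - \frac{2483183}{2090521} = \frac{2030221}{295 \cdot 591} + \frac{2483183}{2090521} = \frac{2030221}{174345} + \frac{2483183}{2090521} = \frac{4677150175276}{364471883745}$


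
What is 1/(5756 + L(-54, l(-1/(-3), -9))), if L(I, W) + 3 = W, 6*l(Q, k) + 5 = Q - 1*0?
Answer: 9/51770 ≈ 0.00017385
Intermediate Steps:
l(Q, k) = -⅚ + Q/6 (l(Q, k) = -⅚ + (Q - 1*0)/6 = -⅚ + (Q + 0)/6 = -⅚ + Q/6)
L(I, W) = -3 + W
1/(5756 + L(-54, l(-1/(-3), -9))) = 1/(5756 + (-3 + (-⅚ + (-1/(-3))/6))) = 1/(5756 + (-3 + (-⅚ + (-1*(-⅓))/6))) = 1/(5756 + (-3 + (-⅚ + (⅙)*(⅓)))) = 1/(5756 + (-3 + (-⅚ + 1/18))) = 1/(5756 + (-3 - 7/9)) = 1/(5756 - 34/9) = 1/(51770/9) = 9/51770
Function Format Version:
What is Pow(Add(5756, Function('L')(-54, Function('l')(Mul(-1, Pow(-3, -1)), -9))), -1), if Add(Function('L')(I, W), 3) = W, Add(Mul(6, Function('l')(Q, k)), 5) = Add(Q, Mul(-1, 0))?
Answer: Rational(9, 51770) ≈ 0.00017385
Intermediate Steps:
Function('l')(Q, k) = Add(Rational(-5, 6), Mul(Rational(1, 6), Q)) (Function('l')(Q, k) = Add(Rational(-5, 6), Mul(Rational(1, 6), Add(Q, Mul(-1, 0)))) = Add(Rational(-5, 6), Mul(Rational(1, 6), Add(Q, 0))) = Add(Rational(-5, 6), Mul(Rational(1, 6), Q)))
Function('L')(I, W) = Add(-3, W)
Pow(Add(5756, Function('L')(-54, Function('l')(Mul(-1, Pow(-3, -1)), -9))), -1) = Pow(Add(5756, Add(-3, Add(Rational(-5, 6), Mul(Rational(1, 6), Mul(-1, Pow(-3, -1)))))), -1) = Pow(Add(5756, Add(-3, Add(Rational(-5, 6), Mul(Rational(1, 6), Mul(-1, Rational(-1, 3)))))), -1) = Pow(Add(5756, Add(-3, Add(Rational(-5, 6), Mul(Rational(1, 6), Rational(1, 3))))), -1) = Pow(Add(5756, Add(-3, Add(Rational(-5, 6), Rational(1, 18)))), -1) = Pow(Add(5756, Add(-3, Rational(-7, 9))), -1) = Pow(Add(5756, Rational(-34, 9)), -1) = Pow(Rational(51770, 9), -1) = Rational(9, 51770)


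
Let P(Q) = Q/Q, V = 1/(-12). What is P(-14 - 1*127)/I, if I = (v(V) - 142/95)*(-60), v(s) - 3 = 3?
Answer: -19/5136 ≈ -0.0036994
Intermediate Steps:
V = -1/12 ≈ -0.083333
v(s) = 6 (v(s) = 3 + 3 = 6)
P(Q) = 1
I = -5136/19 (I = (6 - 142/95)*(-60) = (428/95)*(-60) = -5136/19 ≈ -270.32)
P(-14 - 1*127)/I = 1/(-5136/19) = 1*(-19/5136) = -19/5136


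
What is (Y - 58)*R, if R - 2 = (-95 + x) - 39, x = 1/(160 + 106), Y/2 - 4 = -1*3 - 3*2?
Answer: 1193774/133 ≈ 8975.8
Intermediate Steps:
Y = -10 (Y = 8 + 2*(-1*3 - 3*2) = 8 + 2*(-3 - 6) = 8 + 2*(-9) = 8 - 18 = -10)
x = 1/266 ≈ 0.0037594
R = -35111/266 (R = 2 + ((-95 + 1/266) - 39) = 2 + (-25269/266 - 39) = 2 - 35643/266 = -35111/266 ≈ -132.00)
(Y - 58)*R = (-10 - 58)*(-35111/266) = -68*(-35111/266) = 1193774/133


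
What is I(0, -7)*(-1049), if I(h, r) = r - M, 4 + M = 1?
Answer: 4196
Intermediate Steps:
M = -3 (M = -4 + 1 = -3)
I(h, r) = 3 + r (I(h, r) = r - 1*(-3) = r + 3 = 3 + r)
I(0, -7)*(-1049) = (3 - 7)*(-1049) = -4*(-1049) = 4196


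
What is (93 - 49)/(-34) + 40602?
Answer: 690212/17 ≈ 40601.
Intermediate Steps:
(93 - 49)/(-34) + 40602 = 44*(-1/34) + 40602 = -22/17 + 40602 = 690212/17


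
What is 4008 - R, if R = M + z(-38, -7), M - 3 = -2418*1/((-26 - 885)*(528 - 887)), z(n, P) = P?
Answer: 1312123006/327049 ≈ 4012.0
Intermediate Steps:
M = 978729/327049 (M = 3 - 2418*1/((-26 - 885)*(528 - 887)) = 3 - 2418/((-359*(-911))) = 3 - 2418/327049 = 978729/327049 ≈ 2.9926)
R = -1310614/327049 (R = 978729/327049 - 7 = -1310614/327049 ≈ -4.0074)
4008 - R = 4008 - 1*(-1310614/327049) = 4008 + 1310614/327049 = 1312123006/327049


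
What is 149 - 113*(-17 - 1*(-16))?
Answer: 262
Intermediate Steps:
149 - 113*(-17 - 1*(-16)) = 149 - 113*(-17 + 16) = 149 - 113*(-1) = 149 + 113 = 262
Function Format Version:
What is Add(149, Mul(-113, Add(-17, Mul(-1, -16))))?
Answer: 262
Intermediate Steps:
Add(149, Mul(-113, Add(-17, Mul(-1, -16)))) = Add(149, Mul(-113, Add(-17, 16))) = Add(149, Mul(-113, -1)) = Add(149, 113) = 262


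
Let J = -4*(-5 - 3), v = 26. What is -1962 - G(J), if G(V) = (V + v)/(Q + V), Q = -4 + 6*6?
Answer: -62813/32 ≈ -1962.9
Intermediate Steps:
Q = 32 (Q = -4 + 36 = 32)
J = 32 (J = -4*(-8) = 32)
G(V) = (26 + V)/(32 + V) (G(V) = (V + 26)/(32 + V) = (26 + V)/(32 + V))
-1962 - G(J) = -1962 - (26 + 32)/(32 + 32) = -1962 - 58/64 = -1962 - 1*29/32 = -1962 - 29/32 = -62813/32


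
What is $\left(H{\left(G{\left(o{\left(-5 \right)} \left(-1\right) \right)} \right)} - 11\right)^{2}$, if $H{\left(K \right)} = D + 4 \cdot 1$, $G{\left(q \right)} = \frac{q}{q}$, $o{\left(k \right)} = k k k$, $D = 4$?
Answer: $9$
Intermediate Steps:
$o{\left(k \right)} = k^{3}$ ($o{\left(k \right)} = k^{2} k = k^{3}$)
$G{\left(q \right)} = 1$
$H{\left(K \right)} = 8$ ($H{\left(K \right)} = 4 + 4 \cdot 1 = 4 + 4 = 8$)
$\left(H{\left(G{\left(o{\left(-5 \right)} \left(-1\right) \right)} \right)} - 11\right)^{2} = \left(8 - 11\right)^{2} = \left(-3\right)^{2} = 9$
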